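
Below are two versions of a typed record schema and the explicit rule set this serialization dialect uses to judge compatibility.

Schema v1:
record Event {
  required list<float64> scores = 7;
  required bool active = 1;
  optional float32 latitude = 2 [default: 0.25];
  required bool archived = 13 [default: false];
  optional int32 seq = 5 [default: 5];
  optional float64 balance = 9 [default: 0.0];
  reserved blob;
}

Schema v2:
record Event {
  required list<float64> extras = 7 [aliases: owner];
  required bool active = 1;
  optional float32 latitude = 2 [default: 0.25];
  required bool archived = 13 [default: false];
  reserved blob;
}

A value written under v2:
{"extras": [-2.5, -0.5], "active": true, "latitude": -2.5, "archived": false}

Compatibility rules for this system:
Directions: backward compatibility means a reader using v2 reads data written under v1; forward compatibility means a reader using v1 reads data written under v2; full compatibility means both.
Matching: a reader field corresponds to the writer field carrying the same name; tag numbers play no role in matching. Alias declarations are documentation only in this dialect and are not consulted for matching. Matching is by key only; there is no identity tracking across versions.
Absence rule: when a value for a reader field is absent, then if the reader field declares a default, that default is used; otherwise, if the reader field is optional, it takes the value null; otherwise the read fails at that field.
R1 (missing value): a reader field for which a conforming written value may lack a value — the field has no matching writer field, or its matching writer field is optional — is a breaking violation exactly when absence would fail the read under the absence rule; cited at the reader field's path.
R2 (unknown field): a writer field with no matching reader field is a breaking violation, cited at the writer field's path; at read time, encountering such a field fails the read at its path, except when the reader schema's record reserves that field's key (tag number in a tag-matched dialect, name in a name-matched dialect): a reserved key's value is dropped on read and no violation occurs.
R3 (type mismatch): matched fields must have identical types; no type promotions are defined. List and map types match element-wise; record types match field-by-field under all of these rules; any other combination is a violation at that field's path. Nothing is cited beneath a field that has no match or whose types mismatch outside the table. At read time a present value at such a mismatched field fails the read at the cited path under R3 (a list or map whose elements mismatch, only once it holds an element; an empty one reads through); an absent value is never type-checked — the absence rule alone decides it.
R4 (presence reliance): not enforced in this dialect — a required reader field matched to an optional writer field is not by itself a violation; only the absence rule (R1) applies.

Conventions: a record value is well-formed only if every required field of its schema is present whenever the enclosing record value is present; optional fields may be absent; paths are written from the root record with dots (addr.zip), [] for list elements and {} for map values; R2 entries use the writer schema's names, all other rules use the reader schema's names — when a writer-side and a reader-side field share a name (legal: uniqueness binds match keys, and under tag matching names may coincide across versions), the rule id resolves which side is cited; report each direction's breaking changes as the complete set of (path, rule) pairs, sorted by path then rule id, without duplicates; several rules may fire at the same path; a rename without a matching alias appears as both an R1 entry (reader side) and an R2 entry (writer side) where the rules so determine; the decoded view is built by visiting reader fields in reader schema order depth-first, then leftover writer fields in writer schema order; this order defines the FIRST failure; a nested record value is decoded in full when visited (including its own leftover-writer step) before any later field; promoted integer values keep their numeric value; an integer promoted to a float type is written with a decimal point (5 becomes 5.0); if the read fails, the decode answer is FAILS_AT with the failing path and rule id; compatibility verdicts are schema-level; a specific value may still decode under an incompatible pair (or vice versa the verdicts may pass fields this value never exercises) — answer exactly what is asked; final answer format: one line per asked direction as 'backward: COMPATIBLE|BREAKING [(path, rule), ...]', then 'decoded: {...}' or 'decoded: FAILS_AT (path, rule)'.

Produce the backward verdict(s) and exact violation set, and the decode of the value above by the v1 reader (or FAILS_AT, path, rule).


backward: BREAKING [(balance, R2), (extras, R1), (scores, R2), (seq, R2)]; decoded: FAILS_AT (scores, R1)

arrows below run writer -> reader for Event
backward pass over Event, reader schema v2, writer schema v1:
  extras: no writer-side match
  active <- active (bool -> bool, writer required)
  latitude <- latitude (float32 -> float32, writer optional)
  archived <- archived (bool -> bool, writer required)
  writer scores: unknown to reader
  writer seq: unknown to reader
  writer balance: unknown to reader
  breaking: (balance, R2)
  breaking: (extras, R1)
  breaking: (scores, R2)
  breaking: (seq, R2)
  backward on Event therefore BREAKING (4)
decode walk for Event under reader schema v1:
  read fails at scores under R1 (no fill)
  => FAILS_AT (scores, R1)


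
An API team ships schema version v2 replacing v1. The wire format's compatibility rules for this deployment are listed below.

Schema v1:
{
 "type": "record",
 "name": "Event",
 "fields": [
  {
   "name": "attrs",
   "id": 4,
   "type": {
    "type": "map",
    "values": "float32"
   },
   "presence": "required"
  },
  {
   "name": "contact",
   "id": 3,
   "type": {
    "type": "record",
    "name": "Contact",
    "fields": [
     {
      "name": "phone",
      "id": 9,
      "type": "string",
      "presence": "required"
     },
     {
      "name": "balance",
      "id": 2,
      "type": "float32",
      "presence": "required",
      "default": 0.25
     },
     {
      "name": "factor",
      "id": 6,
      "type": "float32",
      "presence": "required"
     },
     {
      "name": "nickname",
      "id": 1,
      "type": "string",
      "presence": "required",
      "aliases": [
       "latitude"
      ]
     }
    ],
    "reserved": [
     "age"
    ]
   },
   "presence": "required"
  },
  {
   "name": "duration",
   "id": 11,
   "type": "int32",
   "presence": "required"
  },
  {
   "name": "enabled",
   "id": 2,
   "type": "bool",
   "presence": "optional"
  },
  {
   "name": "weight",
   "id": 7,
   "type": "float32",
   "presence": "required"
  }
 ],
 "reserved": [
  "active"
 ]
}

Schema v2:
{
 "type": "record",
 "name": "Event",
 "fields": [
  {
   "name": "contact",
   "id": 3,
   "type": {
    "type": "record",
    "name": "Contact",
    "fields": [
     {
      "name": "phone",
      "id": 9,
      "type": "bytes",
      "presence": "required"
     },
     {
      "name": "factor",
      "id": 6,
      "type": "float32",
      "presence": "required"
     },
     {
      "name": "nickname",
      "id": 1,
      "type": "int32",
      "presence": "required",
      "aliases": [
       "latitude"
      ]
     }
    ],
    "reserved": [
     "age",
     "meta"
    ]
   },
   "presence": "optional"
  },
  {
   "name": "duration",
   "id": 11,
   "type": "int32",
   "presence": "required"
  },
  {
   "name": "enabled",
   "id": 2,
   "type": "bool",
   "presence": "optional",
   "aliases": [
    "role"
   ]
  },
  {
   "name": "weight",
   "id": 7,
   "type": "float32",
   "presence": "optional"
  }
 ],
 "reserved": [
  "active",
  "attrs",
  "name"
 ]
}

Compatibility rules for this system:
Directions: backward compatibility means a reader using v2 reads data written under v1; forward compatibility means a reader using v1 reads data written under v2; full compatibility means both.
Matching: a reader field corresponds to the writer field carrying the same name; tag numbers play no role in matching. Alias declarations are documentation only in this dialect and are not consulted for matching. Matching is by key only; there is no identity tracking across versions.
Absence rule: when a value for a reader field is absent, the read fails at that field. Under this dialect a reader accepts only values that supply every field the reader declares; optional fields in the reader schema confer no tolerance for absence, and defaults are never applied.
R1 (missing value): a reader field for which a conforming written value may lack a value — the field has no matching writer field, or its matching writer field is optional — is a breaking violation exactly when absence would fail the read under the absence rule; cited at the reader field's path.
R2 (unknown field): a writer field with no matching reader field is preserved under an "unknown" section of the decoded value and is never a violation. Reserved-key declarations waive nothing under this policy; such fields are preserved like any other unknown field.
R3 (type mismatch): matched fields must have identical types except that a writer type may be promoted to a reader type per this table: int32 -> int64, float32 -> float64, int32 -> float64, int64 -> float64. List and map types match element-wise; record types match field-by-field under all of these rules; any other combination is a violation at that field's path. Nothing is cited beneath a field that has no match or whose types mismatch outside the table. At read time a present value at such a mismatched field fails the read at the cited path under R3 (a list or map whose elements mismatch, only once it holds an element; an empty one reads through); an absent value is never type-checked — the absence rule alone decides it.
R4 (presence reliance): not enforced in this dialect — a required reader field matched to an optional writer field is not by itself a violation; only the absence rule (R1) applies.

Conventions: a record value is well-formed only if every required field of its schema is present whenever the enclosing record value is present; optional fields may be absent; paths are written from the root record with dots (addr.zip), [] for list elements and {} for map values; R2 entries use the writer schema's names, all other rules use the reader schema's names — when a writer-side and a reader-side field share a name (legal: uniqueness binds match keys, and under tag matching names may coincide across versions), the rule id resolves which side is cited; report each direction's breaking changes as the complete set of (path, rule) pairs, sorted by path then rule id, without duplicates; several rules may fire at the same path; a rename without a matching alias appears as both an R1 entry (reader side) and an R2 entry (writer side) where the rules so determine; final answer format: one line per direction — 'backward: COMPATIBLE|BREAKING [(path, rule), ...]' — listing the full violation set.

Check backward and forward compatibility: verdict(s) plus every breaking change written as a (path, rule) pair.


backward: BREAKING [(contact.nickname, R3), (contact.phone, R3), (enabled, R1)]; forward: BREAKING [(attrs, R1), (contact, R1), (contact.balance, R1), (contact.nickname, R3), (contact.phone, R3), (enabled, R1), (weight, R1)]

arrows below run writer -> reader for Event
backward for Event (reader v2, writer v1):
  writer required, Contact -> Contact: reader contact maps from writer contact
  writer required, int32 -> int32: reader duration maps from writer duration
  writer optional, bool -> bool: reader enabled maps from writer enabled
  writer required, float32 -> float32: reader weight maps from writer weight
  attrs (writer side), unknown to reader
  writer required, string -> bytes: reader contact.phone maps from writer contact.phone
  writer required, float32 -> float32: reader contact.factor maps from writer contact.factor
  writer required, string -> int32: reader contact.nickname maps from writer contact.nickname
  contact.balance (writer side), unknown to reader
  R3 fires at contact.nickname
  R3 fires at contact.phone
  R1 fires at enabled
  => backward verdict for Event: BREAKING, 3 violation(s)
forward for Event (reader v1, writer v2):
  attrs has no writer counterpart
  writer optional, Contact -> Contact: reader contact maps from writer contact
  writer required, int32 -> int32: reader duration maps from writer duration
  writer optional, bool -> bool: reader enabled maps from writer enabled
  writer optional, float32 -> float32: reader weight maps from writer weight
  writer required, bytes -> string: reader contact.phone maps from writer contact.phone
  contact.balance has no writer counterpart
  writer required, float32 -> float32: reader contact.factor maps from writer contact.factor
  writer required, int32 -> string: reader contact.nickname maps from writer contact.nickname
  R1 fires at attrs
  R1 fires at contact
  R1 fires at contact.balance
  R3 fires at contact.nickname
  R3 fires at contact.phone
  R1 fires at enabled
  R1 fires at weight
  => forward verdict for Event: BREAKING, 7 violation(s)


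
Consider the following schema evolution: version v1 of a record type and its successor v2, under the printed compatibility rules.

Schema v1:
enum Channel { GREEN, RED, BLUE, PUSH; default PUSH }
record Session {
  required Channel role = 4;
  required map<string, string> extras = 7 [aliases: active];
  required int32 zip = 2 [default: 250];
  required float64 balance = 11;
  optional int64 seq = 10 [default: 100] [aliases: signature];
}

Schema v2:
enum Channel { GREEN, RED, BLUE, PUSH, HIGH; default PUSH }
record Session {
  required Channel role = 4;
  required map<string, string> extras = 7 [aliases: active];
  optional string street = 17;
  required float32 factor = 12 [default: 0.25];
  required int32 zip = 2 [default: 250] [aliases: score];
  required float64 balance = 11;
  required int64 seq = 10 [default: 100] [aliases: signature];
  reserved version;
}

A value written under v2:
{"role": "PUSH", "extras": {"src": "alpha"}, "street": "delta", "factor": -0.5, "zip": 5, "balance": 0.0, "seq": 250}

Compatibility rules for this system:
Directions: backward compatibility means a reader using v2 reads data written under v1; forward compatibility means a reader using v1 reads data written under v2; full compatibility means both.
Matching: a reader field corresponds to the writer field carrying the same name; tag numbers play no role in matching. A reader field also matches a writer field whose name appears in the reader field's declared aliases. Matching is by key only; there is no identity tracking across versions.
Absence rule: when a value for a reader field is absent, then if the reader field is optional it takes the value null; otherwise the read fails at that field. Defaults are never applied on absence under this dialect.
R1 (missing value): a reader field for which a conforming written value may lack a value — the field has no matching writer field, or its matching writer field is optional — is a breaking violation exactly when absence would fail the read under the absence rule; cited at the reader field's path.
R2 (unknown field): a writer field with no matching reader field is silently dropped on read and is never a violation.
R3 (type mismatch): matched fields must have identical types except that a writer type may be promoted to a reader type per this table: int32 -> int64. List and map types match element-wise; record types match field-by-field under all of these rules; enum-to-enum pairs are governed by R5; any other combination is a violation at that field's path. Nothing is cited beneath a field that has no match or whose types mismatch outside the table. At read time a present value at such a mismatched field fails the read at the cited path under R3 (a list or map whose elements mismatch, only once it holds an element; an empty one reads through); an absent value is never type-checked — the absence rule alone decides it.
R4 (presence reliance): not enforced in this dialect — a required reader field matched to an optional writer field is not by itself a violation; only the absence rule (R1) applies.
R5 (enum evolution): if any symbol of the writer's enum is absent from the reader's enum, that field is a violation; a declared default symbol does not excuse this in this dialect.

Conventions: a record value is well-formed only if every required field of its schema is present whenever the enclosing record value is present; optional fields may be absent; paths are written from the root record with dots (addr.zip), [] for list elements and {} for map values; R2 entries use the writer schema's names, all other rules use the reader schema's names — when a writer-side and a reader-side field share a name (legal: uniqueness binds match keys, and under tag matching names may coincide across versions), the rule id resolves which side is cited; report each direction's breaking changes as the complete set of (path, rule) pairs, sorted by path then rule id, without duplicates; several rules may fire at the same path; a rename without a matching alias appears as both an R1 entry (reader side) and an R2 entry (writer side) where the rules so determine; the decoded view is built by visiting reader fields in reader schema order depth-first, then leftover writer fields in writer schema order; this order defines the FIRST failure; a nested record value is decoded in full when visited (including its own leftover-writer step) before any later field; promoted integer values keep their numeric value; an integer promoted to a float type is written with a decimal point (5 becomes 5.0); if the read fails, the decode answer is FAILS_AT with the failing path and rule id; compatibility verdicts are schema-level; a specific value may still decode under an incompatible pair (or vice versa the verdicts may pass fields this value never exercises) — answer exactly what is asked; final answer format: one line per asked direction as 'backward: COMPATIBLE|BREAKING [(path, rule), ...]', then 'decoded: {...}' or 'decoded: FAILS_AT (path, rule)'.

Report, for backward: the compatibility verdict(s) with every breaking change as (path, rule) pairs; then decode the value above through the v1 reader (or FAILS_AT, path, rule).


backward: BREAKING [(factor, R1), (seq, R1)]; decoded: {"role": "PUSH", "extras": {"src": "alpha"}, "zip": 5, "balance": 0.0, "seq": 250}

arrows below run writer -> reader for Session
checking backward for Session: reader v2 against writer v1:
  role <- role (Channel -> Channel, writer required)
  extras <- extras (map<string, string> -> map<string, string>, writer required)
  street: no writer-side match
  factor: no writer-side match
  zip <- zip (int32 -> int32, writer required)
  balance <- balance (float64 -> float64, writer required)
  seq <- seq (int64 -> int64, writer optional)
  breaking: (factor, R1)
  breaking: (seq, R1)
  backward on Session therefore BREAKING (2)
decode walk for Session under reader schema v1:
  role := "PUSH"
  extras := {"src": "alpha"}
  zip := 5
  balance := 0.0
  seq := 250
  writer street: no reader field; dropped
  writer factor: no reader field; dropped
  => decoded: {"role": "PUSH", "extras": {"src": "alpha"}, "zip": 5, "balance": 0.0, "seq": 250}
the other Session changes do not affect what is asked:
  added field street to record Session: optional string, tag 17 (in v2 it sits immediately before zip) -> no rule fires on it in Session's dialect; the asked verdict holds
  enum Channel (field role in record Session): symbol HIGH added -> affects forward compatibility only, which is not asked


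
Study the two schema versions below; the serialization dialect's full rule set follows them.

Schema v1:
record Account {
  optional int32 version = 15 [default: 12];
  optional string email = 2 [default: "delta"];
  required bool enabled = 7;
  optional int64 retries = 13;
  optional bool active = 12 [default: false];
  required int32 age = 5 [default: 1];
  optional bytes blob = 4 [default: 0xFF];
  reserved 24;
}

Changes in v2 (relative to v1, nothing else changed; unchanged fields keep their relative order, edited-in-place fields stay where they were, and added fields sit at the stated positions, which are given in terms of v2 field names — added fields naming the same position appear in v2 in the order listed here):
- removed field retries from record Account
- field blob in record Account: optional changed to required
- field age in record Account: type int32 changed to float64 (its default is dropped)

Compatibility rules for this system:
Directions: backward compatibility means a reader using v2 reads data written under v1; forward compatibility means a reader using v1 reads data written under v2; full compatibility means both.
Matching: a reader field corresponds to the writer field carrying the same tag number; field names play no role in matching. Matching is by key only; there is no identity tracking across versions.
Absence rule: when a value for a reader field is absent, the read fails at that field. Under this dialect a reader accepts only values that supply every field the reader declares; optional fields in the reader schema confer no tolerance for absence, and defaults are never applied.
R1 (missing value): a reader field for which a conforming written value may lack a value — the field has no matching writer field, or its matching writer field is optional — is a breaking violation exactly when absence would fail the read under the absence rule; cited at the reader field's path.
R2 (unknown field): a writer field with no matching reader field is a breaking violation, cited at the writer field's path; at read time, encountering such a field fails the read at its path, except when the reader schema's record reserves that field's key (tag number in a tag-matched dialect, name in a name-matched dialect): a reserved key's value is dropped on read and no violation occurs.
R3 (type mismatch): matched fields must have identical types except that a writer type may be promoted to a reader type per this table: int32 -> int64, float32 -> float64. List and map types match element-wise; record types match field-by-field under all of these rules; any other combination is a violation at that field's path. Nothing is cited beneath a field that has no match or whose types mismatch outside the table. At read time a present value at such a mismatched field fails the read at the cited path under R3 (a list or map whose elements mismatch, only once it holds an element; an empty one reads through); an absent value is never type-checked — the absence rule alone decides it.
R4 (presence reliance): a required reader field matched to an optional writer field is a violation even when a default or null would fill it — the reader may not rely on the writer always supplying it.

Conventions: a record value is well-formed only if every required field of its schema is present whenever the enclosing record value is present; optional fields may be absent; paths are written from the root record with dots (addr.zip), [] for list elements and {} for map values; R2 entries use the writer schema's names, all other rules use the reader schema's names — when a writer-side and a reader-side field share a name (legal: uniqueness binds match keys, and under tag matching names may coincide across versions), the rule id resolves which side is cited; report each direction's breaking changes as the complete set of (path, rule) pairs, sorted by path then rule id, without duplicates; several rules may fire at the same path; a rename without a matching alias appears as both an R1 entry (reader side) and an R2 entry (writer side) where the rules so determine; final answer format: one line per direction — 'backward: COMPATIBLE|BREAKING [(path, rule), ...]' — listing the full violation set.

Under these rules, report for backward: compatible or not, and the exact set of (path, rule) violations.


arrows below run writer -> reader for Account
backward for Account (reader v2, writer v1):
  int32 -> int32, writer optional: version aligns to version
  string -> string, writer optional: email aligns to email
  bool -> bool, writer required: enabled aligns to enabled
  bool -> bool, writer optional: active aligns to active
  int32 -> float64, writer required: age aligns to age
  bytes -> bytes, writer optional: blob aligns to blob
  leftover writer field: retries
  rule R1 violated at active
  rule R3 violated at age
  rule R1 violated at blob
  rule R4 violated at blob
  rule R1 violated at email
  rule R2 violated at retries
  rule R1 violated at version
  => backward verdict for Account: BREAKING, 7 violation(s)

backward: BREAKING [(active, R1), (age, R3), (blob, R1), (blob, R4), (email, R1), (retries, R2), (version, R1)]


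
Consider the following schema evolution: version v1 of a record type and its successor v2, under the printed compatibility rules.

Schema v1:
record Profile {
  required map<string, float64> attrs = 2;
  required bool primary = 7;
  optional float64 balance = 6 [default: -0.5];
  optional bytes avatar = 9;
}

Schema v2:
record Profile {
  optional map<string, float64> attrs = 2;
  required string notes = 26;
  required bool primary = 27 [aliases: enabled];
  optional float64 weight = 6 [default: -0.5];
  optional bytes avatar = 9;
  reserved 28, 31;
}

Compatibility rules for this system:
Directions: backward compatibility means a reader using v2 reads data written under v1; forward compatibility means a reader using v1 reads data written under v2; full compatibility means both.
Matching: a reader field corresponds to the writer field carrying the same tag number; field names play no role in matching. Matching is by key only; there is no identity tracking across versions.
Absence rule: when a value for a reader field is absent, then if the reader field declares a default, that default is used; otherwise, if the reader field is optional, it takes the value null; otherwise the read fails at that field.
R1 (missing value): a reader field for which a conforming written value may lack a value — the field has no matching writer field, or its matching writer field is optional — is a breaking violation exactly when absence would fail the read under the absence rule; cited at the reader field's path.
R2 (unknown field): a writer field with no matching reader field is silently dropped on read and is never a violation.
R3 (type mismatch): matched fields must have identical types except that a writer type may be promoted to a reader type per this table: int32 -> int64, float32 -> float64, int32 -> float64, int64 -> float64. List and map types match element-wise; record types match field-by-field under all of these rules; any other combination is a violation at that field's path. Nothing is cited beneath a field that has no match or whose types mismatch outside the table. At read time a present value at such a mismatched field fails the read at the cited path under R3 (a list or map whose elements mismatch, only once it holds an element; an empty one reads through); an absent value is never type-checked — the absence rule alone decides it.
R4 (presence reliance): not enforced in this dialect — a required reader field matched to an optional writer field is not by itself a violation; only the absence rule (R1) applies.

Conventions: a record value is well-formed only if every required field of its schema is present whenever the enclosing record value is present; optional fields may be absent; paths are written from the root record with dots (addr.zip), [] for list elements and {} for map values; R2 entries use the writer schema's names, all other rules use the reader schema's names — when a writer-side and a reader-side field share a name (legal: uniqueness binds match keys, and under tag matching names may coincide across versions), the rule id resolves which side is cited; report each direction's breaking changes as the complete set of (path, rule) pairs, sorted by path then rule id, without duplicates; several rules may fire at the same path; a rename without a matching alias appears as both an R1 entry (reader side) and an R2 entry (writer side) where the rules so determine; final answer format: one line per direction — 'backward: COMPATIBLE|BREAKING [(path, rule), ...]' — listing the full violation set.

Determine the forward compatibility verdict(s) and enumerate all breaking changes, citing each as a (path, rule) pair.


each type pair in Profile: writer, then reader
checking forward for Profile: reader v1 against writer v2:
  map<string, float64> -> map<string, float64>, writer optional: attrs aligns to attrs
  primary: no writer-side match
  float64 -> float64, writer optional: balance aligns to weight
  bytes -> bytes, writer optional: avatar aligns to avatar
  leftover writer field: notes
  leftover writer field: primary
  violation R1 at attrs
  violation R1 at primary
  => forward verdict for Profile: BREAKING, 2 violation(s)
the rest of the Profile diff is inert for this question:
  renamed field balance to weight in record Profile -> triggers nothing under Profile's printed rules — same verdict
  added field notes to record Profile: required string, tag 26 (in v2 it sits immediately before primary) -> affects backward compatibility only, which is not asked

forward: BREAKING [(attrs, R1), (primary, R1)]


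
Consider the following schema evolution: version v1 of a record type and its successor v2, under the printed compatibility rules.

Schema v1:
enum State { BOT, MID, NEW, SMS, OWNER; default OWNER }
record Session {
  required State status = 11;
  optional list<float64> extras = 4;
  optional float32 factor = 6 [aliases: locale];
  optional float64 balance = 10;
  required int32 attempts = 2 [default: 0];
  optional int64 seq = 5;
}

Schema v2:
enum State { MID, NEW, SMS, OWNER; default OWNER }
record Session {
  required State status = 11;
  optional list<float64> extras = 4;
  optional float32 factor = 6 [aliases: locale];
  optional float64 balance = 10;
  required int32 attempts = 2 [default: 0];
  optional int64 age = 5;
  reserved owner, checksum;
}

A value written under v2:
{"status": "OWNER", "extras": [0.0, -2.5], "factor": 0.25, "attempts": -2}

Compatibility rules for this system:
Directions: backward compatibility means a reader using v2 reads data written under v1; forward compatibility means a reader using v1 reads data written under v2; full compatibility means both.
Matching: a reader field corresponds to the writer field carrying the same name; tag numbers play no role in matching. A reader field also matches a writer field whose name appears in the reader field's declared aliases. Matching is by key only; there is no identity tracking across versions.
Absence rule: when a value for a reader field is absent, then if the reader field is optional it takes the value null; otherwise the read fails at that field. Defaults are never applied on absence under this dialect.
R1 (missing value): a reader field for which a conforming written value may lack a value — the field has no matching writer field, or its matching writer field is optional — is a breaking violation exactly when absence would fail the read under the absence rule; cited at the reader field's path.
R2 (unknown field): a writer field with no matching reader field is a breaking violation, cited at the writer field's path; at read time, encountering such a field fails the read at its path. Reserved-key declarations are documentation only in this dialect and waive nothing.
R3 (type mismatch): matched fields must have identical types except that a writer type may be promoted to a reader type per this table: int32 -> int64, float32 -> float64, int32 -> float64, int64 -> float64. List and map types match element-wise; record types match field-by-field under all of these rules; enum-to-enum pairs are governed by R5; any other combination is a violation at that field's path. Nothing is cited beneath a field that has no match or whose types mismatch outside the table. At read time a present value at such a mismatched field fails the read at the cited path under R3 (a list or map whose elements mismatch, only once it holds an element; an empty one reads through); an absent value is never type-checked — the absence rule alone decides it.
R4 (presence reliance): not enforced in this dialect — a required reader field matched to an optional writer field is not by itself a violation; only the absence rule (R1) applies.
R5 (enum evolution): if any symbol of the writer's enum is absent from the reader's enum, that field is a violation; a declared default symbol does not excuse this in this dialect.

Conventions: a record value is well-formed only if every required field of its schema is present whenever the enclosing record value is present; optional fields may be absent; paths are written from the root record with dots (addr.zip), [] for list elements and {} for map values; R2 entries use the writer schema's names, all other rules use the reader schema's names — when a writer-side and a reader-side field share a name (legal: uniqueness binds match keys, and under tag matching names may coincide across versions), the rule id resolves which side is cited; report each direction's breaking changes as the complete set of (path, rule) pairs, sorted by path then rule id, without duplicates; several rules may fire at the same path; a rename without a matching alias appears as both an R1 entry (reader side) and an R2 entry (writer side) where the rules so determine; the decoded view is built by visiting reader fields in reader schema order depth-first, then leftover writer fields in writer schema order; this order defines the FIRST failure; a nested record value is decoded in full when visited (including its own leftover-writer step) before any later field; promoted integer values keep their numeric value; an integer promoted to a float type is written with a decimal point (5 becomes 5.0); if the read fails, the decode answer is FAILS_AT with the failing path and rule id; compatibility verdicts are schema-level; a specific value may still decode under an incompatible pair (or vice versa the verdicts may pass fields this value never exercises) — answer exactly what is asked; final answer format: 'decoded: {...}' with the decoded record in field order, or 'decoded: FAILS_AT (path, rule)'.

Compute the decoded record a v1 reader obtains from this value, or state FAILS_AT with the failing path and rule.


the writer's type comes first in each Session pair
decode (reader v1):
  status := "OWNER"
  extras := [0.0, -2.5]
  factor := 0.25
  balance := null (missing; optional => null)
  attempts := -2
  seq := null (missing; optional => null)
  => decoded: {"status": "OWNER", "extras": [0.0, -2.5], "factor": 0.25, "balance": null, "attempts": -2, "seq": null}
diffs on Session not affecting the asked answer:
  enum State (field status in record Session): symbol BOT removed -> a verdict-level change on Session — the shown value reads the same
  renamed field seq to age in record Session -> a verdict-level change on Session — the shown value reads the same

decoded: {"status": "OWNER", "extras": [0.0, -2.5], "factor": 0.25, "balance": null, "attempts": -2, "seq": null}


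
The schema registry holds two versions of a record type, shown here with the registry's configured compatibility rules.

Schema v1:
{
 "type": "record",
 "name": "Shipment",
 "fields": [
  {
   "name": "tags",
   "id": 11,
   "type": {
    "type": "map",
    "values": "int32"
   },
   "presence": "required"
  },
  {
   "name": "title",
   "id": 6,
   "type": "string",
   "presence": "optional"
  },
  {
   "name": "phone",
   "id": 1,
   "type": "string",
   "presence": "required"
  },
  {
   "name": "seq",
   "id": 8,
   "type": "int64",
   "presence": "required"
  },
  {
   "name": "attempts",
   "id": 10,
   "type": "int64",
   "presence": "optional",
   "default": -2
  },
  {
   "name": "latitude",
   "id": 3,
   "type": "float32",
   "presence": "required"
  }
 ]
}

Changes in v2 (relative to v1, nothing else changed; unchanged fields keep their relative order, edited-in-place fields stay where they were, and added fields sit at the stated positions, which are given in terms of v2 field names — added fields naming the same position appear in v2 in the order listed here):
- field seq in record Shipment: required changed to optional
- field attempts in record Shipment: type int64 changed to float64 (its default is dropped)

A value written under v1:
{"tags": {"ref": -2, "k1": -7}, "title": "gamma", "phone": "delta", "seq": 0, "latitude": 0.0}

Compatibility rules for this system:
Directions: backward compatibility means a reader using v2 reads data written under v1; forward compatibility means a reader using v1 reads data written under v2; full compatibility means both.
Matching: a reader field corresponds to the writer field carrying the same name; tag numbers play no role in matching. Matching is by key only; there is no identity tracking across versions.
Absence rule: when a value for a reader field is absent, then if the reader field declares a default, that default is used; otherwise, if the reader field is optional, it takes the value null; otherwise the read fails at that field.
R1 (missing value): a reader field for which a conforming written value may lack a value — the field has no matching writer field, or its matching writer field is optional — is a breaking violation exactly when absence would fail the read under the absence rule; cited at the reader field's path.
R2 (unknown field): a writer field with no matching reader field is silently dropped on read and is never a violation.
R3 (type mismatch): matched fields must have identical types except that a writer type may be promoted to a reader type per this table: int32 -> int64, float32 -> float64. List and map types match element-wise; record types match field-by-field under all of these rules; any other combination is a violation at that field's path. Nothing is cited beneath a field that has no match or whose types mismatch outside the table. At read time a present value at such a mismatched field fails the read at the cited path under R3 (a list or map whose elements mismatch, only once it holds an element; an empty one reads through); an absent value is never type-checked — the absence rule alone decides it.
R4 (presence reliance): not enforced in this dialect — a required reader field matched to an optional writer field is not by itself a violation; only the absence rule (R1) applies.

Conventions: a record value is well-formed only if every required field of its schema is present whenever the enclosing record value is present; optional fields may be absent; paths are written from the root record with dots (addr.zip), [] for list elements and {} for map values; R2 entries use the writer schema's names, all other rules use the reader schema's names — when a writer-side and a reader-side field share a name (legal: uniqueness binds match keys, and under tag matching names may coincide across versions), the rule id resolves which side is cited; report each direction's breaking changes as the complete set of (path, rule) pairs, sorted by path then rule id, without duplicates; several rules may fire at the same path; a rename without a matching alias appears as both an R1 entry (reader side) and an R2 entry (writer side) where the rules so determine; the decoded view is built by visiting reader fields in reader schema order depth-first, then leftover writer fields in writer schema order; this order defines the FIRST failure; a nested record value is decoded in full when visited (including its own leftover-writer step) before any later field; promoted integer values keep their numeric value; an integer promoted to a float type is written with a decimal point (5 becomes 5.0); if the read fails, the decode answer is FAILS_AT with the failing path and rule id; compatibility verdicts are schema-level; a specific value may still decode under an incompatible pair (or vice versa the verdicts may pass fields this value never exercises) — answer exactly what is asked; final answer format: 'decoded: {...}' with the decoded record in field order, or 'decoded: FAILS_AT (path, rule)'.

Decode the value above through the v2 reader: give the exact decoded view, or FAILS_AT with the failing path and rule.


in Shipment below, arrows point writer -> reader
decoding the Shipment value with the v2 reader:
  tags := {"ref": -2, "k1": -7}
  title := "gamma"
  phone := "delta"
  seq := 0
  attempts := null (not supplied -> null)
  latitude := 0.0
  => decoded: {"tags": {"ref": -2, "k1": -7}, "title": "gamma", "phone": "delta", "seq": 0, "attempts": null, "latitude": 0.0}
checking off the Shipment differences that do not matter here:
  field seq in record Shipment: required changed to optional -> schema-level compatibility only; this Shipment value's decode is unchanged

decoded: {"tags": {"ref": -2, "k1": -7}, "title": "gamma", "phone": "delta", "seq": 0, "attempts": null, "latitude": 0.0}
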